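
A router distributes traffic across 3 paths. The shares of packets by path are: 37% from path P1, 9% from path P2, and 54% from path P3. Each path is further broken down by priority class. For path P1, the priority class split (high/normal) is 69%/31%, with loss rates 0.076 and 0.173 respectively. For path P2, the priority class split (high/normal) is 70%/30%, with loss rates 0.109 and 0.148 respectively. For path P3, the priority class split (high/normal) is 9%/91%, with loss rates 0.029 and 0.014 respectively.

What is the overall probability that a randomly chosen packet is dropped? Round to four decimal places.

P(L|P1) = 0.69·0.076 + 0.31·0.173 = 0.05244 + 0.05363 = 0.10607
P(L|P2) = 0.7·0.109 + 0.3·0.148 = 0.0763 + 0.0444 = 0.1207
P(L|P3) = 0.09·0.029 + 0.91·0.014 = 0.00261 + 0.01274 = 0.01535
By total probability over the outer partition,
P(L) = 0.37·0.10607 + 0.09·0.1207 + 0.54·0.01535
      = 0.0392459 + 0.010863 + 0.008289 = 0.0583979

0.0584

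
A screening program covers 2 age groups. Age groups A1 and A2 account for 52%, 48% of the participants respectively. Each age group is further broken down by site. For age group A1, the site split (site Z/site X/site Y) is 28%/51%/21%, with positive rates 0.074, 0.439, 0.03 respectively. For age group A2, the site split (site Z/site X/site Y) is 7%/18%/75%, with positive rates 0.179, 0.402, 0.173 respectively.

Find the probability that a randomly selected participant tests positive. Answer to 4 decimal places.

0.2335

P(T|A1) = 0.28·0.074 + 0.51·0.439 + 0.21·0.03 = 0.02072 + 0.22389 + 0.0063 = 0.25091
P(T|A2) = 0.07·0.179 + 0.18·0.402 + 0.75·0.173 = 0.01253 + 0.07236 + 0.12975 = 0.21464
By total probability over the outer partition,
P(T) = 0.52·0.25091 + 0.48·0.21464
      = 0.1304732 + 0.1030272 = 0.2335004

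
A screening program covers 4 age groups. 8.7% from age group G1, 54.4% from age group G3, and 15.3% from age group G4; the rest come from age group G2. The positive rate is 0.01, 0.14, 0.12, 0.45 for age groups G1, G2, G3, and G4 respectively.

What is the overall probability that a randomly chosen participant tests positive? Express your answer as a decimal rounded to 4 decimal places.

P(G2) = 1 − (0.087 + 0.544 + 0.153) = 0.216.
By the law of total probability,
P(T) = P(T|G1)·P(G1) + P(T|G2)·P(G2) + P(T|G3)·P(G3) + P(T|G4)·P(G4)
      = 0.01·0.087 + 0.14·0.216 + 0.12·0.544 + 0.45·0.153
      = 0.00087 + 0.03024 + 0.06528 + 0.06885 = 0.16524

0.1652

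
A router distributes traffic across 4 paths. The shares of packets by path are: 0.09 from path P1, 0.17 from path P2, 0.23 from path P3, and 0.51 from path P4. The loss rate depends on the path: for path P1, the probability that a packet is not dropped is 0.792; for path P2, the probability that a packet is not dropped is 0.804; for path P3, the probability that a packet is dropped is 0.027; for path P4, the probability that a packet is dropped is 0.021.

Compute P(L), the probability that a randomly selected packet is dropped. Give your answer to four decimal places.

P(L|P1) = 1 − 0.792 = 0.208.
P(L|P2) = 1 − 0.804 = 0.196.
P(L) = P(L|P1)·P(P1) + P(L|P2)·P(P2) + P(L|P3)·P(P3) + P(L|P4)·P(P4)
      = 0.208·0.09 + 0.196·0.17 + 0.027·0.23 + 0.021·0.51
      = 0.01872 + 0.03332 + 0.00621 + 0.01071 = 0.06896

0.0690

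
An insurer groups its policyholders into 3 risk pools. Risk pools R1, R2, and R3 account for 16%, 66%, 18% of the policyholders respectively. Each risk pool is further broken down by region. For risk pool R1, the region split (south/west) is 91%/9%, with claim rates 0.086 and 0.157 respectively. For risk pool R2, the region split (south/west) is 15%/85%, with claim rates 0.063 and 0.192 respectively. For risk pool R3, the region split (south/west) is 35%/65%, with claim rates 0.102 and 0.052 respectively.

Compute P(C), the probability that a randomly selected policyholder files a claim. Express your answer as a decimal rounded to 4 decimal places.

P(C|R1) = 0.91·0.086 + 0.09·0.157 = 0.07826 + 0.01413 = 0.09239
P(C|R2) = 0.15·0.063 + 0.85·0.192 = 0.00945 + 0.1632 = 0.17265
P(C|R3) = 0.35·0.102 + 0.65·0.052 = 0.0357 + 0.0338 = 0.0695
Then overall,
P(C) = 0.16·0.09239 + 0.66·0.17265 + 0.18·0.0695
      = 0.0147824 + 0.113949 + 0.01251 = 0.1412414

0.1412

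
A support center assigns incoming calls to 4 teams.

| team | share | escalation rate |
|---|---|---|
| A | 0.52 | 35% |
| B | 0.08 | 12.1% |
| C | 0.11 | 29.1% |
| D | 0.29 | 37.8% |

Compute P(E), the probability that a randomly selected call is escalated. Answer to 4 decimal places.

P(E) = P(E|A)·P(A) + P(E|B)·P(B) + P(E|C)·P(C) + P(E|D)·P(D)
      = 0.35·0.52 + 0.121·0.08 + 0.291·0.11 + 0.378·0.29
      = 0.182 + 0.00968 + 0.03201 + 0.10962 = 0.33331

P(E) ≈ 0.3333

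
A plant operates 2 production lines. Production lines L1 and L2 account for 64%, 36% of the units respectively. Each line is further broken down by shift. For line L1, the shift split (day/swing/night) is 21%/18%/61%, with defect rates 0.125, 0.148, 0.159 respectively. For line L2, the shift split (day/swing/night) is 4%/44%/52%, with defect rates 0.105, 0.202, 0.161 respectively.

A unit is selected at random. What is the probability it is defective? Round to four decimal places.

0.1596

P(D|L1) = 0.21·0.125 + 0.18·0.148 + 0.61·0.159 = 0.02625 + 0.02664 + 0.09699 = 0.14988
P(D|L2) = 0.04·0.105 + 0.44·0.202 + 0.52·0.161 = 0.0042 + 0.08888 + 0.08372 = 0.1768
By total probability over the outer partition,
P(D) = 0.64·0.14988 + 0.36·0.1768
      = 0.0959232 + 0.063648 = 0.1595712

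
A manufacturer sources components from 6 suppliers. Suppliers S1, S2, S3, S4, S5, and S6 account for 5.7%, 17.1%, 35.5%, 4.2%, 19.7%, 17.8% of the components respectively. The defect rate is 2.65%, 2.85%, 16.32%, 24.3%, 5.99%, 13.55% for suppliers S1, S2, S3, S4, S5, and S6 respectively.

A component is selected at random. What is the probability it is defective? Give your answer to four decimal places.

P(D) = P(D|S1)·P(S1) + P(D|S2)·P(S2) + P(D|S3)·P(S3) + P(D|S4)·P(S4) + P(D|S5)·P(S5) + P(D|S6)·P(S6)
      = 0.0265·0.057 + 0.0285·0.171 + 0.1632·0.355 + 0.243·0.042 + 0.0599·0.197 + 0.1355·0.178
      = 0.0015105 + 0.0048735 + 0.057936 + 0.010206 + 0.0118003 + 0.024119 = 0.1104453

0.1104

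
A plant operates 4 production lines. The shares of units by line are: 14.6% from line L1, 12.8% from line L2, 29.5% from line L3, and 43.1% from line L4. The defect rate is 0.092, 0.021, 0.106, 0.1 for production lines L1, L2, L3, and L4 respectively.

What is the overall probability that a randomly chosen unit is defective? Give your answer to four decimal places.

P(D) = P(D|L1)·P(L1) + P(D|L2)·P(L2) + P(D|L3)·P(L3) + P(D|L4)·P(L4)
      = 0.092·0.146 + 0.021·0.128 + 0.106·0.295 + 0.1·0.431
      = 0.013432 + 0.002688 + 0.03127 + 0.0431 = 0.09049

0.0905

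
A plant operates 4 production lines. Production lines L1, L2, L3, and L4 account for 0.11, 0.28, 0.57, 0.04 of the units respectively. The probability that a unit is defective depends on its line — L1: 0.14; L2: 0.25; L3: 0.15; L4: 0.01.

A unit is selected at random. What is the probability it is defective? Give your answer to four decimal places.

Using total probability over the partition,
P(D) = P(D|L1)·P(L1) + P(D|L2)·P(L2) + P(D|L3)·P(L3) + P(D|L4)·P(L4)
      = 0.14·0.11 + 0.25·0.28 + 0.15·0.57 + 0.01·0.04
      = 0.0154 + 0.07 + 0.0855 + 0.0004 = 0.1713

P(D) ≈ 0.1713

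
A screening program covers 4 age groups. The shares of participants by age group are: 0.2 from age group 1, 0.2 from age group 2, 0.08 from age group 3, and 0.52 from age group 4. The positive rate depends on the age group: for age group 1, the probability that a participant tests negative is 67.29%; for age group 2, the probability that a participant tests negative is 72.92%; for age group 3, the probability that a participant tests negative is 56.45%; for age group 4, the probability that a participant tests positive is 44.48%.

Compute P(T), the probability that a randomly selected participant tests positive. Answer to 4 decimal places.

0.3857

P(T|1) = 1 − 0.6729 = 0.3271.
P(T|2) = 1 − 0.7292 = 0.2708.
P(T|3) = 1 − 0.5645 = 0.4355.
P(T) = P(T|1)·P(1) + P(T|2)·P(2) + P(T|3)·P(3) + P(T|4)·P(4)
      = 0.3271·0.2 + 0.2708·0.2 + 0.4355·0.08 + 0.4448·0.52
      = 0.06542 + 0.05416 + 0.03484 + 0.231296 = 0.385716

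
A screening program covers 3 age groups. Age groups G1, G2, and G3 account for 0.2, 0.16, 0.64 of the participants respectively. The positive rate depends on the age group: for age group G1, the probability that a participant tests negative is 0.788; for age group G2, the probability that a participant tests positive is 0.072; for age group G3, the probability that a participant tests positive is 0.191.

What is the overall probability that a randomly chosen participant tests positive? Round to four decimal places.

P(T|G1) = 1 − 0.788 = 0.212.
P(T) = P(T|G1)·P(G1) + P(T|G2)·P(G2) + P(T|G3)·P(G3)
      = 0.212·0.2 + 0.072·0.16 + 0.191·0.64
      = 0.0424 + 0.01152 + 0.12224 = 0.17616

0.1762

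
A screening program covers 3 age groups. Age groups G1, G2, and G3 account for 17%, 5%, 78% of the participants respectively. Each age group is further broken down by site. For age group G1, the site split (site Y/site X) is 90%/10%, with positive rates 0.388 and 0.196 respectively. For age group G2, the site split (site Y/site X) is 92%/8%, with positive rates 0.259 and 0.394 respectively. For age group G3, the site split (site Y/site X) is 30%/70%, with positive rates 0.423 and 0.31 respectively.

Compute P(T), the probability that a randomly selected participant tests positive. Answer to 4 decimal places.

P(T|G1) = 0.9·0.388 + 0.1·0.196 = 0.3492 + 0.0196 = 0.3688
P(T|G2) = 0.92·0.259 + 0.08·0.394 = 0.23828 + 0.03152 = 0.2698
P(T|G3) = 0.3·0.423 + 0.7·0.31 = 0.1269 + 0.217 = 0.3439
By total probability over the outer partition,
P(T) = 0.17·0.3688 + 0.05·0.2698 + 0.78·0.3439
      = 0.062696 + 0.01349 + 0.268242 = 0.344428

0.3444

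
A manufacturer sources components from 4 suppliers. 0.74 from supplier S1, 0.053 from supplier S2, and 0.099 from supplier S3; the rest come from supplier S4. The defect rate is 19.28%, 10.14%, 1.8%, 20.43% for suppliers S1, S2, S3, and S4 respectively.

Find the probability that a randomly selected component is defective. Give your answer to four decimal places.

P(S4) = 1 − (0.74 + 0.053 + 0.099) = 0.108.
P(D) = P(D|S1)·P(S1) + P(D|S2)·P(S2) + P(D|S3)·P(S3) + P(D|S4)·P(S4)
      = 0.1928·0.74 + 0.1014·0.053 + 0.018·0.099 + 0.2043·0.108
      = 0.142672 + 0.0053742 + 0.001782 + 0.0220644 = 0.1718926

P(D) ≈ 0.1719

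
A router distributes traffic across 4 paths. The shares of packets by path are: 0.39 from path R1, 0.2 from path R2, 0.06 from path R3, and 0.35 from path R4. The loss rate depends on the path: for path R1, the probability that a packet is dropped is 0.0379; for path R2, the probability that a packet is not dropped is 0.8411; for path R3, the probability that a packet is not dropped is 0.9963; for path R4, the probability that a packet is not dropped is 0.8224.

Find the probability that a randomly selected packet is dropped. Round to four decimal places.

P(L|R2) = 1 − 0.8411 = 0.1589.
P(L|R3) = 1 − 0.9963 = 0.0037.
P(L|R4) = 1 − 0.8224 = 0.1776.
Using total probability over the partition,
P(L) = P(L|R1)·P(R1) + P(L|R2)·P(R2) + P(L|R3)·P(R3) + P(L|R4)·P(R4)
      = 0.0379·0.39 + 0.1589·0.2 + 0.0037·0.06 + 0.1776·0.35
      = 0.014781 + 0.03178 + 0.000222 + 0.06216 = 0.108943

P(L) ≈ 0.1089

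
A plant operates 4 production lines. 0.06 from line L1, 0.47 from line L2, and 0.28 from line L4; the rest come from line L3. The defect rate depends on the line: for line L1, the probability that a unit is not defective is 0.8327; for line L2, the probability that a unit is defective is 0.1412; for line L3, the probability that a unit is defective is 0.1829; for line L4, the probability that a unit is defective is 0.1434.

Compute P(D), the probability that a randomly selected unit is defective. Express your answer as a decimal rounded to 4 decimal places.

P(L3) = 1 − (0.06 + 0.47 + 0.28) = 0.19.
P(D|L1) = 1 − 0.8327 = 0.1673.
P(D) = P(D|L1)·P(L1) + P(D|L2)·P(L2) + P(D|L3)·P(L3) + P(D|L4)·P(L4)
      = 0.1673·0.06 + 0.1412·0.47 + 0.1829·0.19 + 0.1434·0.28
      = 0.010038 + 0.066364 + 0.034751 + 0.040152 = 0.151305

0.1513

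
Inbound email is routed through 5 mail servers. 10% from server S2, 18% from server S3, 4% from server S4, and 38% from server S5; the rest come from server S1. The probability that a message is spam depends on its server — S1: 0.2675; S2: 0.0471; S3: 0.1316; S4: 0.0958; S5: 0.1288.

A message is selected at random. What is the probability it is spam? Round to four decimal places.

P(S) ≈ 0.1614

P(S1) = 1 − (0.1 + 0.18 + 0.04 + 0.38) = 0.3.
P(S) = P(S|S1)·P(S1) + P(S|S2)·P(S2) + P(S|S3)·P(S3) + P(S|S4)·P(S4) + P(S|S5)·P(S5)
      = 0.2675·0.3 + 0.0471·0.1 + 0.1316·0.18 + 0.0958·0.04 + 0.1288·0.38
      = 0.08025 + 0.00471 + 0.023688 + 0.003832 + 0.048944 = 0.161424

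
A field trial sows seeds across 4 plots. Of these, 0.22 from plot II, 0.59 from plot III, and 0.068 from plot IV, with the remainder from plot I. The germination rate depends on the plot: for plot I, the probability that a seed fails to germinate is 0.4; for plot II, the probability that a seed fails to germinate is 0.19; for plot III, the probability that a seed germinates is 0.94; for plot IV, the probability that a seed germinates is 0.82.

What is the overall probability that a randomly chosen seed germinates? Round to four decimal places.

P(G) ≈ 0.8618

P(I) = 1 − (0.22 + 0.59 + 0.068) = 0.122.
P(G|I) = 1 − 0.4 = 0.6.
P(G|II) = 1 − 0.19 = 0.81.
Summing over the partition,
P(G) = P(G|I)·P(I) + P(G|II)·P(II) + P(G|III)·P(III) + P(G|IV)·P(IV)
      = 0.6·0.122 + 0.81·0.22 + 0.94·0.59 + 0.82·0.068
      = 0.0732 + 0.1782 + 0.5546 + 0.05576 = 0.86176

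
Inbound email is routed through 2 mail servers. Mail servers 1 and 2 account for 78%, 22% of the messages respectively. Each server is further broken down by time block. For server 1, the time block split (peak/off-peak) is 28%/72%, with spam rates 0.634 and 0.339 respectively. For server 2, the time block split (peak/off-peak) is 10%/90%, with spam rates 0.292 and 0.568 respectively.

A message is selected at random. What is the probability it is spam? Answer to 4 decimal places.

P(S) ≈ 0.4477

P(S|1) = 0.28·0.634 + 0.72·0.339 = 0.17752 + 0.24408 = 0.4216
P(S|2) = 0.1·0.292 + 0.9·0.568 = 0.0292 + 0.5112 = 0.5404
By total probability over the outer partition,
P(S) = 0.78·0.4216 + 0.22·0.5404
      = 0.328848 + 0.118888 = 0.447736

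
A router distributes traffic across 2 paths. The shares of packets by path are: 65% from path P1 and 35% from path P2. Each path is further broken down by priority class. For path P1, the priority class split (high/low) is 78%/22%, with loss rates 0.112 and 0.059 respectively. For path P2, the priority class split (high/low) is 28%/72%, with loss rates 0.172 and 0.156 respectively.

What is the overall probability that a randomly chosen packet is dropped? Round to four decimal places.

0.1214

P(L|P1) = 0.78·0.112 + 0.22·0.059 = 0.08736 + 0.01298 = 0.10034
P(L|P2) = 0.28·0.172 + 0.72·0.156 = 0.04816 + 0.11232 = 0.16048
By total probability over the outer partition,
P(L) = 0.65·0.10034 + 0.35·0.16048
      = 0.065221 + 0.056168 = 0.121389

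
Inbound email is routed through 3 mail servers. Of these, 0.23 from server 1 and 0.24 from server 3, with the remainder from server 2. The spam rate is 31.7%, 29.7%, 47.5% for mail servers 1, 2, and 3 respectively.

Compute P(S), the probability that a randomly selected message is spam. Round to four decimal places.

P(2) = 1 − (0.23 + 0.24) = 0.53.
P(S) = P(S|1)·P(1) + P(S|2)·P(2) + P(S|3)·P(3)
      = 0.317·0.23 + 0.297·0.53 + 0.475·0.24
      = 0.07291 + 0.15741 + 0.114 = 0.34432

0.3443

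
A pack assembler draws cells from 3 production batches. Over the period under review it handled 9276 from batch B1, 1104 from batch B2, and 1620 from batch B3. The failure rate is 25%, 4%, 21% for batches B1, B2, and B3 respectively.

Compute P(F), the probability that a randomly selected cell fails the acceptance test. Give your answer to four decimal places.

0.2253

Total: 9276 + 1104 + 1620 = 12000.
P(B1) = 9276/12000 = 0.773. P(B2) = 1104/12000 = 0.092. P(B3) = 1620/12000 = 0.135.
By the law of total probability,
P(F) = P(F|B1)·P(B1) + P(F|B2)·P(B2) + P(F|B3)·P(B3)
      = 0.25·0.773 + 0.04·0.092 + 0.21·0.135
      = 0.19325 + 0.00368 + 0.02835 = 0.22528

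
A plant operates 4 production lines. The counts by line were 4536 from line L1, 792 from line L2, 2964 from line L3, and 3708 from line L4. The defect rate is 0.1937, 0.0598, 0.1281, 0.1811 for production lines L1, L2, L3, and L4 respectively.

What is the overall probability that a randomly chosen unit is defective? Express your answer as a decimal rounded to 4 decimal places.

Total: 4536 + 792 + 2964 + 3708 = 12000.
P(L1) = 4536/12000 = 0.378. P(L2) = 792/12000 = 0.066. P(L3) = 2964/12000 = 0.247. P(L4) = 3708/12000 = 0.309.
Summing over the partition,
P(D) = P(D|L1)·P(L1) + P(D|L2)·P(L2) + P(D|L3)·P(L3) + P(D|L4)·P(L4)
      = 0.1937·0.378 + 0.0598·0.066 + 0.1281·0.247 + 0.1811·0.309
      = 0.0732186 + 0.0039468 + 0.0316407 + 0.0559599 = 0.164766

0.1648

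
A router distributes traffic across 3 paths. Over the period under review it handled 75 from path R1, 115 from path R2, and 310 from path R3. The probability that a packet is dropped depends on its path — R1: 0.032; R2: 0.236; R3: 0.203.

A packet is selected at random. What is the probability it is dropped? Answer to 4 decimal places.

Total: 75 + 115 + 310 = 500.
P(R1) = 75/500 = 0.15. P(R2) = 115/500 = 0.23. P(R3) = 310/500 = 0.62.
By the law of total probability,
P(L) = P(L|R1)·P(R1) + P(L|R2)·P(R2) + P(L|R3)·P(R3)
      = 0.032·0.15 + 0.236·0.23 + 0.203·0.62
      = 0.0048 + 0.05428 + 0.12586 = 0.18494

0.1849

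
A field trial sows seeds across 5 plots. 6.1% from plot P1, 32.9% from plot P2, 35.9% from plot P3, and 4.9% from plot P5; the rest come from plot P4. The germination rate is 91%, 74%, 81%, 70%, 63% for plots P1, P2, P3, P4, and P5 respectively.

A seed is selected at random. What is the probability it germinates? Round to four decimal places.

P(P4) = 1 − (0.061 + 0.329 + 0.359 + 0.049) = 0.202.
By the law of total probability,
P(G) = P(G|P1)·P(P1) + P(G|P2)·P(P2) + P(G|P3)·P(P3) + P(G|P4)·P(P4) + P(G|P5)·P(P5)
      = 0.91·0.061 + 0.74·0.329 + 0.81·0.359 + 0.7·0.202 + 0.63·0.049
      = 0.05551 + 0.24346 + 0.29079 + 0.1414 + 0.03087 = 0.76203

0.7620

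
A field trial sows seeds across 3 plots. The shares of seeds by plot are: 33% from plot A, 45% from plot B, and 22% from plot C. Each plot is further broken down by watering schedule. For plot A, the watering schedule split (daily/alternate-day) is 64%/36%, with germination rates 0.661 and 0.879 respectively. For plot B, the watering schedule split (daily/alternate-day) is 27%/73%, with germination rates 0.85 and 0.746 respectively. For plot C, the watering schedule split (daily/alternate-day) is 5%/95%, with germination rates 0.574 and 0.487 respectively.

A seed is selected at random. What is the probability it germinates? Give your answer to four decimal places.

0.7005

P(G|A) = 0.64·0.661 + 0.36·0.879 = 0.42304 + 0.31644 = 0.73948
P(G|B) = 0.27·0.85 + 0.73·0.746 = 0.2295 + 0.54458 = 0.77408
P(G|C) = 0.05·0.574 + 0.95·0.487 = 0.0287 + 0.46265 = 0.49135
By total probability over the outer partition,
P(G) = 0.33·0.73948 + 0.45·0.77408 + 0.22·0.49135
      = 0.2440284 + 0.348336 + 0.108097 = 0.7004614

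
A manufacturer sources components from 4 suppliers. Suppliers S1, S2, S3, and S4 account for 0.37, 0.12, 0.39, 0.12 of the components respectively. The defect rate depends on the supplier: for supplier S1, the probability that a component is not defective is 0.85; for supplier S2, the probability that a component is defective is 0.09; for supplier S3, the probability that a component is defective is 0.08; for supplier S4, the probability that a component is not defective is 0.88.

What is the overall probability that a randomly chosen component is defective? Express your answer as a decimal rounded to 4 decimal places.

0.1119

P(D|S1) = 1 − 0.85 = 0.15.
P(D|S4) = 1 − 0.88 = 0.12.
P(D) = P(D|S1)·P(S1) + P(D|S2)·P(S2) + P(D|S3)·P(S3) + P(D|S4)·P(S4)
      = 0.15·0.37 + 0.09·0.12 + 0.08·0.39 + 0.12·0.12
      = 0.0555 + 0.0108 + 0.0312 + 0.0144 = 0.1119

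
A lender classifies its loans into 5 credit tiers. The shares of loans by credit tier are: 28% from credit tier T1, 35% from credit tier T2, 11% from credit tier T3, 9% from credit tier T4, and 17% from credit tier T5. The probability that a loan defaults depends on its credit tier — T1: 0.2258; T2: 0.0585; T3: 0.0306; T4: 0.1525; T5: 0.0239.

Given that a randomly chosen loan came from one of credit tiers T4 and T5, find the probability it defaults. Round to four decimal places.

P(D|S) ≈ 0.0684

Let S = {T4, T5}.
P(S) = 0.09 + 0.17 = 0.26.
P(D ∩ S) = 0.1525·0.09 + 0.0239·0.17 = 0.013725 + 0.004063 = 0.017788.
P(D | S) = 0.017788 / 0.26 = 0.068415…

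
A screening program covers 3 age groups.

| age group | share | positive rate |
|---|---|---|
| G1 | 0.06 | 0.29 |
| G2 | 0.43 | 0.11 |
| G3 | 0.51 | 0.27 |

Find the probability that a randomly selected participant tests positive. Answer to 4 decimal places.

0.2024

P(T) = P(T|G1)·P(G1) + P(T|G2)·P(G2) + P(T|G3)·P(G3)
      = 0.29·0.06 + 0.11·0.43 + 0.27·0.51
      = 0.0174 + 0.0473 + 0.1377 = 0.2024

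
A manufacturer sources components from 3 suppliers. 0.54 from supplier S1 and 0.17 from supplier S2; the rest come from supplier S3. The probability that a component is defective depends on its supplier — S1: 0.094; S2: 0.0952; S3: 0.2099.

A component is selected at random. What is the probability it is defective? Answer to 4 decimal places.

P(S3) = 1 − (0.54 + 0.17) = 0.29.
By the law of total probability,
P(D) = P(D|S1)·P(S1) + P(D|S2)·P(S2) + P(D|S3)·P(S3)
      = 0.094·0.54 + 0.0952·0.17 + 0.2099·0.29
      = 0.05076 + 0.016184 + 0.060871 = 0.127815

0.1278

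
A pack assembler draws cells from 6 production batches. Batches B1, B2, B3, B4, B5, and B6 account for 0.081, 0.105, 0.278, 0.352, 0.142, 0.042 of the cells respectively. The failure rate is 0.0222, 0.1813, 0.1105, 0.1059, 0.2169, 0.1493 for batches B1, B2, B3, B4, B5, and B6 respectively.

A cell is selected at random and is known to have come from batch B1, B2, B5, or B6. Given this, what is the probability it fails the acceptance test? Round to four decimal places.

0.1565

Let S = {B1, B2, B5, B6}.
P(S) = 0.081 + 0.105 + 0.142 + 0.042 = 0.37.
P(F ∩ S) = 0.0222·0.081 + 0.1813·0.105 + 0.2169·0.142 + 0.1493·0.042 = 0.0017982 + 0.0190365 + 0.0307998 + 0.0062706 = 0.0579051.
P(F | S) = 0.0579051 / 0.37 = 0.156500…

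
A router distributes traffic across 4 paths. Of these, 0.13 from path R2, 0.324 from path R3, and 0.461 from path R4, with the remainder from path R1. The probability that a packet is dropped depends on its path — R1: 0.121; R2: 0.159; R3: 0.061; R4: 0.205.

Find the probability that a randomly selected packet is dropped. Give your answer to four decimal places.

0.1452

P(R1) = 1 − (0.13 + 0.324 + 0.461) = 0.085.
P(L) = P(L|R1)·P(R1) + P(L|R2)·P(R2) + P(L|R3)·P(R3) + P(L|R4)·P(R4)
      = 0.121·0.085 + 0.159·0.13 + 0.061·0.324 + 0.205·0.461
      = 0.010285 + 0.02067 + 0.019764 + 0.094505 = 0.145224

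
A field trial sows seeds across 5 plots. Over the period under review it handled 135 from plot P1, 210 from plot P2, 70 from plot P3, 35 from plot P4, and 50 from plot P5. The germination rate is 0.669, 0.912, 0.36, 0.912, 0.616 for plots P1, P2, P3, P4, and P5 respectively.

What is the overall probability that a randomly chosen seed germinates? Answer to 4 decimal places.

Total: 135 + 210 + 70 + 35 + 50 = 500.
P(P1) = 135/500 = 0.27. P(P2) = 210/500 = 0.42. P(P3) = 70/500 = 0.14. P(P4) = 35/500 = 0.07. P(P5) = 50/500 = 0.1.
P(G) = P(G|P1)·P(P1) + P(G|P2)·P(P2) + P(G|P3)·P(P3) + P(G|P4)·P(P4) + P(G|P5)·P(P5)
      = 0.669·0.27 + 0.912·0.42 + 0.36·0.14 + 0.912·0.07 + 0.616·0.1
      = 0.18063 + 0.38304 + 0.0504 + 0.06384 + 0.0616 = 0.73951

P(G) ≈ 0.7395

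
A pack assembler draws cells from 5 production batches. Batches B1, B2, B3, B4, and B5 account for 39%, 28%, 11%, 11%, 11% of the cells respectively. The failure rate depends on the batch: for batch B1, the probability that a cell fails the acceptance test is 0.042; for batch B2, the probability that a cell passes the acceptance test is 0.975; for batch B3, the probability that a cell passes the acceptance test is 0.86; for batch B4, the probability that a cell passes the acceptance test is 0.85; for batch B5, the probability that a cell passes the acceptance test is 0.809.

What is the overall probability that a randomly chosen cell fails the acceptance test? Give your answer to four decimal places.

0.0763

P(F|B2) = 1 − 0.975 = 0.025.
P(F|B3) = 1 − 0.86 = 0.14.
P(F|B4) = 1 − 0.85 = 0.15.
P(F|B5) = 1 − 0.809 = 0.191.
P(F) = P(F|B1)·P(B1) + P(F|B2)·P(B2) + P(F|B3)·P(B3) + P(F|B4)·P(B4) + P(F|B5)·P(B5)
      = 0.042·0.39 + 0.025·0.28 + 0.14·0.11 + 0.15·0.11 + 0.191·0.11
      = 0.01638 + 0.007 + 0.0154 + 0.0165 + 0.02101 = 0.07629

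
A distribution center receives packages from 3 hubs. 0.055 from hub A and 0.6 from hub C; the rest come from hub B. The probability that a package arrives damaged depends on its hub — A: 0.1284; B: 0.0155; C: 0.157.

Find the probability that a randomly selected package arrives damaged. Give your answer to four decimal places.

P(B) = 1 − (0.055 + 0.6) = 0.345.
P(D) = P(D|A)·P(A) + P(D|B)·P(B) + P(D|C)·P(C)
      = 0.1284·0.055 + 0.0155·0.345 + 0.157·0.6
      = 0.007062 + 0.0053475 + 0.0942 = 0.1066095

P(D) ≈ 0.1066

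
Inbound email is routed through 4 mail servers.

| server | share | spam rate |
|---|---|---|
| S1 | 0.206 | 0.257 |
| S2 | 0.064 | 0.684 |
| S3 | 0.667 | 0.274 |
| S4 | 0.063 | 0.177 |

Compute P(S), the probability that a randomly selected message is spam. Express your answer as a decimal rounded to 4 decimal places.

0.2906

P(S) = P(S|S1)·P(S1) + P(S|S2)·P(S2) + P(S|S3)·P(S3) + P(S|S4)·P(S4)
      = 0.257·0.206 + 0.684·0.064 + 0.274·0.667 + 0.177·0.063
      = 0.052942 + 0.043776 + 0.182758 + 0.011151 = 0.290627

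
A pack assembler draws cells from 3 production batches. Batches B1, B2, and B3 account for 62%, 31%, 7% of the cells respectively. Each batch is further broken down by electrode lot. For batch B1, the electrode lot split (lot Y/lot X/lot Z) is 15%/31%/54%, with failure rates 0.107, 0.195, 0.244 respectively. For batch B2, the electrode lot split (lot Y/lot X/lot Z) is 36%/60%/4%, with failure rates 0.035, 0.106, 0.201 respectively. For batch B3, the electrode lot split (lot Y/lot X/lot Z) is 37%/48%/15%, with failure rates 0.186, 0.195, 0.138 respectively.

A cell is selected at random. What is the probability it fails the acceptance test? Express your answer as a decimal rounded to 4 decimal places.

P(F|B1) = 0.15·0.107 + 0.31·0.195 + 0.54·0.244 = 0.01605 + 0.06045 + 0.13176 = 0.20826
P(F|B2) = 0.36·0.035 + 0.6·0.106 + 0.04·0.201 = 0.0126 + 0.0636 + 0.00804 = 0.08424
P(F|B3) = 0.37·0.186 + 0.48·0.195 + 0.15·0.138 = 0.06882 + 0.0936 + 0.0207 = 0.18312
Then overall,
P(F) = 0.62·0.20826 + 0.31·0.08424 + 0.07·0.18312
      = 0.1291212 + 0.0261144 + 0.0128184 = 0.168054

0.1681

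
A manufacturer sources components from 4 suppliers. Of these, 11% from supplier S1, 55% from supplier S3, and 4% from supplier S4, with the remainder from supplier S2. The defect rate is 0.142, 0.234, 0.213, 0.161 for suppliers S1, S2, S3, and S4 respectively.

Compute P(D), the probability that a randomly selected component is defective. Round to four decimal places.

P(S2) = 1 − (0.11 + 0.55 + 0.04) = 0.3.
P(D) = P(D|S1)·P(S1) + P(D|S2)·P(S2) + P(D|S3)·P(S3) + P(D|S4)·P(S4)
      = 0.142·0.11 + 0.234·0.3 + 0.213·0.55 + 0.161·0.04
      = 0.01562 + 0.0702 + 0.11715 + 0.00644 = 0.20941

P(D) ≈ 0.2094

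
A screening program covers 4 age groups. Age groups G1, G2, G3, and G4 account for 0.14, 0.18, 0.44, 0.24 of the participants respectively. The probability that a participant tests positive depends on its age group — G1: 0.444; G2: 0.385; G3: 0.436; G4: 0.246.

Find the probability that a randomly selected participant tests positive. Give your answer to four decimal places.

P(T) ≈ 0.3823

P(T) = P(T|G1)·P(G1) + P(T|G2)·P(G2) + P(T|G3)·P(G3) + P(T|G4)·P(G4)
      = 0.444·0.14 + 0.385·0.18 + 0.436·0.44 + 0.246·0.24
      = 0.06216 + 0.0693 + 0.19184 + 0.05904 = 0.38234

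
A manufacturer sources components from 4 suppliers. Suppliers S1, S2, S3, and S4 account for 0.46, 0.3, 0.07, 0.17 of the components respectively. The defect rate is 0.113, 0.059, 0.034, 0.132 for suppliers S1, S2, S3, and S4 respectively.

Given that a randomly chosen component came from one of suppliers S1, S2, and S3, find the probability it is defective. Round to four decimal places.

Let S = {S1, S2, S3}.
P(S) = 0.46 + 0.3 + 0.07 = 0.83.
P(D ∩ S) = 0.113·0.46 + 0.059·0.3 + 0.034·0.07 = 0.05198 + 0.0177 + 0.00238 = 0.07206.
P(D | S) = 0.07206 / 0.83 = 0.086819…

P(D|S) ≈ 0.0868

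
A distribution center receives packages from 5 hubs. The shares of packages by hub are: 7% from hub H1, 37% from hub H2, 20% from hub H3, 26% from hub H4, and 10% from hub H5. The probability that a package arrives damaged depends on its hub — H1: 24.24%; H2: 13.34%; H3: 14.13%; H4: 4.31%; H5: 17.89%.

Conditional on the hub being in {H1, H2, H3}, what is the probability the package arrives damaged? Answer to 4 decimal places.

P(D|S) ≈ 0.1478

Let S = {H1, H2, H3}.
P(S) = 0.07 + 0.37 + 0.2 = 0.64.
P(D ∩ S) = 0.2424·0.07 + 0.1334·0.37 + 0.1413·0.2 = 0.016968 + 0.049358 + 0.02826 = 0.094586.
P(D | S) = 0.094586 / 0.64 = 0.147791…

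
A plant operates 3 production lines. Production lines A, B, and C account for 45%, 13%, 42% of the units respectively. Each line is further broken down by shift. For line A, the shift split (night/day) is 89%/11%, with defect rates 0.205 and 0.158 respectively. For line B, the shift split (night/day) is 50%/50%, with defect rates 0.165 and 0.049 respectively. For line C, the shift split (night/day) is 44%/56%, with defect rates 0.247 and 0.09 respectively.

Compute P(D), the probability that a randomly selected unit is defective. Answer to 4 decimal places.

P(D|A) = 0.89·0.205 + 0.11·0.158 = 0.18245 + 0.01738 = 0.19983
P(D|B) = 0.5·0.165 + 0.5·0.049 = 0.0825 + 0.0245 = 0.107
P(D|C) = 0.44·0.247 + 0.56·0.09 = 0.10868 + 0.0504 = 0.15908
Then overall,
P(D) = 0.45·0.19983 + 0.13·0.107 + 0.42·0.15908
      = 0.0899235 + 0.01391 + 0.0668136 = 0.1706471

0.1706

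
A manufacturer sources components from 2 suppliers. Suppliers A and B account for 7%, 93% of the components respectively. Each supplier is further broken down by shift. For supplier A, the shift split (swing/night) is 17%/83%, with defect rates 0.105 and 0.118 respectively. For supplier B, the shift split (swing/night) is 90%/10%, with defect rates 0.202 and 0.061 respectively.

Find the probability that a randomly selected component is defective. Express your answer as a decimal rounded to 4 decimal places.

0.1829

P(D|A) = 0.17·0.105 + 0.83·0.118 = 0.01785 + 0.09794 = 0.11579
P(D|B) = 0.9·0.202 + 0.1·0.061 = 0.1818 + 0.0061 = 0.1879
Then overall,
P(D) = 0.07·0.11579 + 0.93·0.1879
      = 0.0081053 + 0.174747 = 0.1828523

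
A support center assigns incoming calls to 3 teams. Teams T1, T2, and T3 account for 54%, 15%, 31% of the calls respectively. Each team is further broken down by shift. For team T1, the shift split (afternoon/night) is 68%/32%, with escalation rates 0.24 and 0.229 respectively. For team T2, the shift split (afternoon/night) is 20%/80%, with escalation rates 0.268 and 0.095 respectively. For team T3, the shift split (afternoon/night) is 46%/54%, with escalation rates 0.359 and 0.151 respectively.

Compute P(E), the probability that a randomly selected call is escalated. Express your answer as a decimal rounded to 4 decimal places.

P(E|T1) = 0.68·0.24 + 0.32·0.229 = 0.1632 + 0.07328 = 0.23648
P(E|T2) = 0.2·0.268 + 0.8·0.095 = 0.0536 + 0.076 = 0.1296
P(E|T3) = 0.46·0.359 + 0.54·0.151 = 0.16514 + 0.08154 = 0.24668
By total probability over the outer partition,
P(E) = 0.54·0.23648 + 0.15·0.1296 + 0.31·0.24668
      = 0.1276992 + 0.01944 + 0.0764708 = 0.22361

0.2236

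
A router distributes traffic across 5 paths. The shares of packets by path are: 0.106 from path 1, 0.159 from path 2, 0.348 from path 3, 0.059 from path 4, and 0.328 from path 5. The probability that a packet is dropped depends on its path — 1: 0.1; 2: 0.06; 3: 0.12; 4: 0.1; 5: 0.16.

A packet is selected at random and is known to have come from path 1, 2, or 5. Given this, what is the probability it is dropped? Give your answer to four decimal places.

P(L|S) ≈ 0.1225

Let S = {1, 2, 5}.
P(S) = 0.106 + 0.159 + 0.328 = 0.593.
P(L ∩ S) = 0.1·0.106 + 0.06·0.159 + 0.16·0.328 = 0.0106 + 0.00954 + 0.05248 = 0.07262.
P(L | S) = 0.07262 / 0.593 = 0.122462…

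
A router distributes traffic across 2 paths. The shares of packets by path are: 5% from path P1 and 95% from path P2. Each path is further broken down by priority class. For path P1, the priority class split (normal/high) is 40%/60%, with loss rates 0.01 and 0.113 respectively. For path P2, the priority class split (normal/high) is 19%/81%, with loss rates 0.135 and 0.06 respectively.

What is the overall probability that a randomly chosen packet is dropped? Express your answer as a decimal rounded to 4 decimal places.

P(L) ≈ 0.0741

P(L|P1) = 0.4·0.01 + 0.6·0.113 = 0.004 + 0.0678 = 0.0718
P(L|P2) = 0.19·0.135 + 0.81·0.06 = 0.02565 + 0.0486 = 0.07425
Then overall,
P(L) = 0.05·0.0718 + 0.95·0.07425
      = 0.00359 + 0.0705375 = 0.0741275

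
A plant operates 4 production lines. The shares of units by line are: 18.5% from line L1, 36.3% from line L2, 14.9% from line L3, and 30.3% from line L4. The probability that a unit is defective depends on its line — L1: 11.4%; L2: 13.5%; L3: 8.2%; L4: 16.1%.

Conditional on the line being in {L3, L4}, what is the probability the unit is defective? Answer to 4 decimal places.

Let S = {L3, L4}.
P(S) = 0.149 + 0.303 = 0.452.
P(D ∩ S) = 0.082·0.149 + 0.161·0.303 = 0.012218 + 0.048783 = 0.061001.
P(D | S) = 0.061001 / 0.452 = 0.134958…

P(D|S) ≈ 0.1350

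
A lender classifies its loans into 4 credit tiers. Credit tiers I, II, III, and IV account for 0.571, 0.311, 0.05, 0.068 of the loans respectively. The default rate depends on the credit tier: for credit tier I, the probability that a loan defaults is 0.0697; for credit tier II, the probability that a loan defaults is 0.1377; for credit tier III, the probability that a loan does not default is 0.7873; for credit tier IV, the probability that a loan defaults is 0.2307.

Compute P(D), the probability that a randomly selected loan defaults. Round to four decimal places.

P(D) ≈ 0.1089

P(D|III) = 1 − 0.7873 = 0.2127.
P(D) = P(D|I)·P(I) + P(D|II)·P(II) + P(D|III)·P(III) + P(D|IV)·P(IV)
      = 0.0697·0.571 + 0.1377·0.311 + 0.2127·0.05 + 0.2307·0.068
      = 0.0397987 + 0.0428247 + 0.010635 + 0.0156876 = 0.108946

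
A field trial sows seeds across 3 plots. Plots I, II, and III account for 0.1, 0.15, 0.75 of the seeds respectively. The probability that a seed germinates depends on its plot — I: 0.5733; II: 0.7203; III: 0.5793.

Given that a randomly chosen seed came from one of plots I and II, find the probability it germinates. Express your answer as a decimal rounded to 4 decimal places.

Let S = {I, II}.
P(S) = 0.1 + 0.15 = 0.25.
P(G ∩ S) = 0.5733·0.1 + 0.7203·0.15 = 0.05733 + 0.108045 = 0.165375.
P(G | S) = 0.165375 / 0.25 = 0.661500…

0.6615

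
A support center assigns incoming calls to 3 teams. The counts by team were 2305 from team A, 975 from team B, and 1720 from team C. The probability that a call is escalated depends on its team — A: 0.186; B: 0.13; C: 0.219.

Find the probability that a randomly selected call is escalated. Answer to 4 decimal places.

Total: 2305 + 975 + 1720 = 5000.
P(A) = 2305/5000 = 0.461. P(B) = 975/5000 = 0.195. P(C) = 1720/5000 = 0.344.
By the law of total probability,
P(E) = P(E|A)·P(A) + P(E|B)·P(B) + P(E|C)·P(C)
      = 0.186·0.461 + 0.13·0.195 + 0.219·0.344
      = 0.085746 + 0.02535 + 0.075336 = 0.186432

0.1864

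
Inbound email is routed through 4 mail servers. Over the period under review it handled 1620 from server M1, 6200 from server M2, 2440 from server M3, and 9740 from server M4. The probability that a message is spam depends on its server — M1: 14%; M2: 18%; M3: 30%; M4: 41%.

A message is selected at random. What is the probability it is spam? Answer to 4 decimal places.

0.3034

Total: 1620 + 6200 + 2440 + 9740 = 20000.
P(M1) = 1620/20000 = 0.081. P(M2) = 6200/20000 = 0.31. P(M3) = 2440/20000 = 0.122. P(M4) = 9740/20000 = 0.487.
Using total probability over the partition,
P(S) = P(S|M1)·P(M1) + P(S|M2)·P(M2) + P(S|M3)·P(M3) + P(S|M4)·P(M4)
      = 0.14·0.081 + 0.18·0.31 + 0.3·0.122 + 0.41·0.487
      = 0.01134 + 0.0558 + 0.0366 + 0.19967 = 0.30341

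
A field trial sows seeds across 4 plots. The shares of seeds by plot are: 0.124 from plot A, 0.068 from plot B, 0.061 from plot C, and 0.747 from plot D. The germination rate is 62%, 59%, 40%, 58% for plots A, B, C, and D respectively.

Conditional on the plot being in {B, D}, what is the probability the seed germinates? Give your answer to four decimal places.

Let S = {B, D}.
P(S) = 0.068 + 0.747 = 0.815.
P(G ∩ S) = 0.59·0.068 + 0.58·0.747 = 0.04012 + 0.43326 = 0.47338.
P(G | S) = 0.47338 / 0.815 = 0.580834…

0.5808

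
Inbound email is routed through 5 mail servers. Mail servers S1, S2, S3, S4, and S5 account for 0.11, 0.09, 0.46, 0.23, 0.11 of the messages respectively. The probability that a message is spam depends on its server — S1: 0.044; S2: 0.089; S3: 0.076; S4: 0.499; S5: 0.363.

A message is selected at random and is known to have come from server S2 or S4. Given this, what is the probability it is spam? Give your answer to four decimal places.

P(S|J) ≈ 0.3837

Let J = {S2, S4}.
P(J) = 0.09 + 0.23 = 0.32.
P(S ∩ J) = 0.089·0.09 + 0.499·0.23 = 0.00801 + 0.11477 = 0.12278.
P(S | J) = 0.12278 / 0.32 = 0.383688…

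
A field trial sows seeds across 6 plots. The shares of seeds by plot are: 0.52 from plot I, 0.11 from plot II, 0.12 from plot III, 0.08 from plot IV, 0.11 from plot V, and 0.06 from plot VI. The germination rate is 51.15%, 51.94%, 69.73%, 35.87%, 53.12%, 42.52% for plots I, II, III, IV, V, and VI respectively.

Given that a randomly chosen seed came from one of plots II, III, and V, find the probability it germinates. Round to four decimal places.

Let S = {II, III, V}.
P(S) = 0.11 + 0.12 + 0.11 = 0.34.
P(G ∩ S) = 0.5194·0.11 + 0.6973·0.12 + 0.5312·0.11 = 0.057134 + 0.083676 + 0.058432 = 0.199242.
P(G | S) = 0.199242 / 0.34 = 0.586006…

P(G|S) ≈ 0.5860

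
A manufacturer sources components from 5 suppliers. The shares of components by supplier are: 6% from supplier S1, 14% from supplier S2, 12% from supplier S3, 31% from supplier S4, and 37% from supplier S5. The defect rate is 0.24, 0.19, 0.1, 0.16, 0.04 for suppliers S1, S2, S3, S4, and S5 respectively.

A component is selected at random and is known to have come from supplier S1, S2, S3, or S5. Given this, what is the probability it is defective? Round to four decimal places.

Let S = {S1, S2, S3, S5}.
P(S) = 0.06 + 0.14 + 0.12 + 0.37 = 0.69.
P(D ∩ S) = 0.24·0.06 + 0.19·0.14 + 0.1·0.12 + 0.04·0.37 = 0.0144 + 0.0266 + 0.012 + 0.0148 = 0.0678.
P(D | S) = 0.0678 / 0.69 = 0.098261…

0.0983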